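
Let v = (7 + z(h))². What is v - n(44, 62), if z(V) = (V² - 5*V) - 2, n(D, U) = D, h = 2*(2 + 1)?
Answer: 77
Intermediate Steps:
h = 6 (h = 2*3 = 6)
z(V) = -2 + V² - 5*V
v = 121 (v = (7 + (-2 + 6² - 5*6))² = (7 + (-2 + 36 - 30))² = (7 + 4)² = 11² = 121)
v - n(44, 62) = 121 - 1*44 = 121 - 44 = 77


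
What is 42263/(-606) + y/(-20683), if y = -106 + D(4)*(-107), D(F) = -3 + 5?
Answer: -873931709/12533898 ≈ -69.725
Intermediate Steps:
D(F) = 2
y = -320 (y = -106 + 2*(-107) = -106 - 214 = -320)
42263/(-606) + y/(-20683) = 42263/(-606) - 320/(-20683) = 42263*(-1/606) - 320*(-1/20683) = -42263/606 + 320/20683 = -873931709/12533898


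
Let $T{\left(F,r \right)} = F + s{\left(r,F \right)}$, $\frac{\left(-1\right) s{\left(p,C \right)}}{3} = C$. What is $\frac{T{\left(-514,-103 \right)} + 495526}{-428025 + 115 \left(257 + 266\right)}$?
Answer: $- \frac{248277}{183940} \approx -1.3498$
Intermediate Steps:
$s{\left(p,C \right)} = - 3 C$
$T{\left(F,r \right)} = - 2 F$ ($T{\left(F,r \right)} = F - 3 F = - 2 F$)
$\frac{T{\left(-514,-103 \right)} + 495526}{-428025 + 115 \left(257 + 266\right)} = \frac{\left(-2\right) \left(-514\right) + 495526}{-428025 + 115 \left(257 + 266\right)} = \frac{1028 + 495526}{-428025 + 115 \cdot 523} = \frac{496554}{-428025 + 60145} = \frac{496554}{-367880} = 496554 \left(- \frac{1}{367880}\right) = - \frac{248277}{183940}$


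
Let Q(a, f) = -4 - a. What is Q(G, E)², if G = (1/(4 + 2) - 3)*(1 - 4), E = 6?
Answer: 625/4 ≈ 156.25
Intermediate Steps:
G = 17/2 (G = (1/6 - 3)*(-3) = (⅙ - 3)*(-3) = -17/6*(-3) = 17/2 ≈ 8.5000)
Q(G, E)² = (-4 - 1*17/2)² = (-4 - 17/2)² = (-25/2)² = 625/4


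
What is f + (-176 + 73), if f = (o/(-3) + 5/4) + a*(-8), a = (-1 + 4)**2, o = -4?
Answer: -2069/12 ≈ -172.42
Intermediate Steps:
a = 9 (a = 3**2 = 9)
f = -833/12 (f = (-4/(-3) + 5/4) + 9*(-8) = (-4*(-1/3) + 5*(1/4)) - 72 = (4/3 + 5/4) - 72 = 31/12 - 72 = -833/12 ≈ -69.417)
f + (-176 + 73) = -833/12 + (-176 + 73) = -833/12 - 103 = -2069/12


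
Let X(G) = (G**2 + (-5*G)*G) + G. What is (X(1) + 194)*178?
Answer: 33998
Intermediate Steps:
X(G) = G - 4*G**2 (X(G) = (G**2 - 5*G**2) + G = -4*G**2 + G = G - 4*G**2)
(X(1) + 194)*178 = (1*(1 - 4*1) + 194)*178 = (1*(1 - 4) + 194)*178 = (1*(-3) + 194)*178 = (-3 + 194)*178 = 191*178 = 33998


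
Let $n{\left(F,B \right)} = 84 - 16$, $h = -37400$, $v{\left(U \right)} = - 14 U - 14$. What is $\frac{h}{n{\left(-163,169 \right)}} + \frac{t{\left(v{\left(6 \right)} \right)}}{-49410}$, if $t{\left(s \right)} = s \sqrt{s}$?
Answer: $-550 + \frac{343 i \sqrt{2}}{24705} \approx -550.0 + 0.019635 i$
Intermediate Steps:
$v{\left(U \right)} = -14 - 14 U$
$n{\left(F,B \right)} = 68$ ($n{\left(F,B \right)} = 84 - 16 = 68$)
$t{\left(s \right)} = s^{\frac{3}{2}}$
$\frac{h}{n{\left(-163,169 \right)}} + \frac{t{\left(v{\left(6 \right)} \right)}}{-49410} = - \frac{37400}{68} + \frac{\left(-14 - 84\right)^{\frac{3}{2}}}{-49410} = \left(-37400\right) \frac{1}{68} + \left(-14 - 84\right)^{\frac{3}{2}} \left(- \frac{1}{49410}\right) = -550 + \left(-98\right)^{\frac{3}{2}} \left(- \frac{1}{49410}\right) = -550 + - 686 i \sqrt{2} \left(- \frac{1}{49410}\right) = -550 + \frac{343 i \sqrt{2}}{24705}$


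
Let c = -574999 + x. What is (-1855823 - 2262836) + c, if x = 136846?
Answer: -4556812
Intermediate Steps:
c = -438153 (c = -574999 + 136846 = -438153)
(-1855823 - 2262836) + c = (-1855823 - 2262836) - 438153 = -4118659 - 438153 = -4556812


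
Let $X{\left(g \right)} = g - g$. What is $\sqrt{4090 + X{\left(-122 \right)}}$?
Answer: $\sqrt{4090} \approx 63.953$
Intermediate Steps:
$X{\left(g \right)} = 0$
$\sqrt{4090 + X{\left(-122 \right)}} = \sqrt{4090 + 0} = \sqrt{4090}$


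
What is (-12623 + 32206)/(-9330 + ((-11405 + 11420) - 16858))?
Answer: -19583/26173 ≈ -0.74821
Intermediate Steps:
(-12623 + 32206)/(-9330 + ((-11405 + 11420) - 16858)) = 19583/(-9330 + (15 - 16858)) = 19583/(-9330 - 16843) = 19583/(-26173) = 19583*(-1/26173) = -19583/26173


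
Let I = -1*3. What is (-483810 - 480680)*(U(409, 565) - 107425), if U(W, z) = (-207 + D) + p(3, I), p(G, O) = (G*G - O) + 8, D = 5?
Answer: 103785875430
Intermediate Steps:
I = -3
p(G, O) = 8 + G² - O (p(G, O) = (G² - O) + 8 = 8 + G² - O)
U(W, z) = -182 (U(W, z) = (-207 + 5) + (8 + 3² - 1*(-3)) = -202 + (8 + 9 + 3) = -202 + 20 = -182)
(-483810 - 480680)*(U(409, 565) - 107425) = (-483810 - 480680)*(-182 - 107425) = -964490*(-107607) = 103785875430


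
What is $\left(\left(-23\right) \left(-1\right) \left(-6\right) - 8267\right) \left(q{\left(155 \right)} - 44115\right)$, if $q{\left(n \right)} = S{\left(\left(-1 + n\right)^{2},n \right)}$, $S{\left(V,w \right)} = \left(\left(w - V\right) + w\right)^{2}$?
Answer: $-4604231440005$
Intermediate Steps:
$S{\left(V,w \right)} = \left(- V + 2 w\right)^{2}$
$q{\left(n \right)} = \left(\left(-1 + n\right)^{2} - 2 n\right)^{2}$
$\left(\left(-23\right) \left(-1\right) \left(-6\right) - 8267\right) \left(q{\left(155 \right)} - 44115\right) = \left(\left(-23\right) \left(-1\right) \left(-6\right) - 8267\right) \left(\left(- \left(-1 + 155\right)^{2} + 2 \cdot 155\right)^{2} - 44115\right) = \left(23 \left(-6\right) - 8267\right) \left(\left(- 154^{2} + 310\right)^{2} - 44115\right) = \left(-138 - 8267\right) \left(\left(\left(-1\right) 23716 + 310\right)^{2} - 44115\right) = - 8405 \left(\left(-23716 + 310\right)^{2} - 44115\right) = - 8405 \left(\left(-23406\right)^{2} - 44115\right) = - 8405 \left(547840836 - 44115\right) = \left(-8405\right) 547796721 = -4604231440005$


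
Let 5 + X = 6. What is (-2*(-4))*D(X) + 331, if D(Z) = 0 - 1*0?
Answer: 331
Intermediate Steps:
X = 1 (X = -5 + 6 = 1)
D(Z) = 0 (D(Z) = 0 + 0 = 0)
(-2*(-4))*D(X) + 331 = -2*(-4)*0 + 331 = 8*0 + 331 = 0 + 331 = 331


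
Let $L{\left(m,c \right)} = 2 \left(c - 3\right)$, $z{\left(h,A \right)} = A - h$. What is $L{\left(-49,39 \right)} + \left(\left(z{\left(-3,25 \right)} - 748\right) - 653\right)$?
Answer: $-1301$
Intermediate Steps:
$L{\left(m,c \right)} = -6 + 2 c$ ($L{\left(m,c \right)} = 2 \left(-3 + c\right) = -6 + 2 c$)
$L{\left(-49,39 \right)} + \left(\left(z{\left(-3,25 \right)} - 748\right) - 653\right) = \left(-6 + 2 \cdot 39\right) + \left(\left(\left(25 - -3\right) - 748\right) - 653\right) = \left(-6 + 78\right) + \left(\left(\left(25 + 3\right) - 748\right) - 653\right) = 72 + \left(\left(28 - 748\right) - 653\right) = 72 - 1373 = -1301$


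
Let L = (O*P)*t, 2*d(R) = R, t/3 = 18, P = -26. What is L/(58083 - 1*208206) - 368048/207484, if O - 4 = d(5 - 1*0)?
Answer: -4446580910/2595676711 ≈ -1.7131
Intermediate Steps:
t = 54 (t = 3*18 = 54)
d(R) = R/2
O = 13/2 (O = 4 + (5 - 1*0)/2 = 4 + (5 + 0)/2 = 4 + (½)*5 = 4 + 5/2 = 13/2 ≈ 6.5000)
L = -9126 (L = ((13/2)*(-26))*54 = -169*54 = -9126)
L/(58083 - 1*208206) - 368048/207484 = -9126/(58083 - 1*208206) - 368048/207484 = -9126/(58083 - 208206) - 368048*1/207484 = -9126/(-150123) - 92012/51871 = -9126*(-1/150123) - 92012/51871 = 3042/50041 - 92012/51871 = -4446580910/2595676711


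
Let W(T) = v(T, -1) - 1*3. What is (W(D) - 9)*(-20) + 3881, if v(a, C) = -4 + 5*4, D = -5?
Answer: 3801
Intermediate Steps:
v(a, C) = 16 (v(a, C) = -4 + 20 = 16)
W(T) = 13 (W(T) = 16 - 1*3 = 16 - 3 = 13)
(W(D) - 9)*(-20) + 3881 = (13 - 9)*(-20) + 3881 = 4*(-20) + 3881 = -80 + 3881 = 3801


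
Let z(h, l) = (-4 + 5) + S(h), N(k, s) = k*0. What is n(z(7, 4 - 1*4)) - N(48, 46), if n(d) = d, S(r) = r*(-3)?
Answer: -20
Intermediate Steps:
S(r) = -3*r
N(k, s) = 0
z(h, l) = 1 - 3*h (z(h, l) = (-4 + 5) - 3*h = 1 - 3*h)
n(z(7, 4 - 1*4)) - N(48, 46) = (1 - 3*7) - 1*0 = (1 - 21) + 0 = -20 + 0 = -20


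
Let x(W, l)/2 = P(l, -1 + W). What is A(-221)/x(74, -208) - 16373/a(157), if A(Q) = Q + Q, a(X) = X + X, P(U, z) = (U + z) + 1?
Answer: -531147/10519 ≈ -50.494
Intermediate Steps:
P(U, z) = 1 + U + z
x(W, l) = 2*W + 2*l (x(W, l) = 2*(1 + l + (-1 + W)) = 2*(W + l) = 2*W + 2*l)
a(X) = 2*X
A(Q) = 2*Q
A(-221)/x(74, -208) - 16373/a(157) = (2*(-221))/(2*74 + 2*(-208)) - 16373/(2*157) = -442/(148 - 416) - 16373/314 = -442/(-268) - 16373*1/314 = -442*(-1/268) - 16373/314 = 221/134 - 16373/314 = -531147/10519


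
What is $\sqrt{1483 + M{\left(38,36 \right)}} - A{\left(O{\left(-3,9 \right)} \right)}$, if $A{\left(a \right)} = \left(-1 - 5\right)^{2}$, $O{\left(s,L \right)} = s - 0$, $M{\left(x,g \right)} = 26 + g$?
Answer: $-36 + \sqrt{1545} \approx 3.3065$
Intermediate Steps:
$O{\left(s,L \right)} = s$ ($O{\left(s,L \right)} = s + 0 = s$)
$A{\left(a \right)} = 36$ ($A{\left(a \right)} = \left(-6\right)^{2} = 36$)
$\sqrt{1483 + M{\left(38,36 \right)}} - A{\left(O{\left(-3,9 \right)} \right)} = \sqrt{1483 + \left(26 + 36\right)} - 36 = \sqrt{1483 + 62} - 36 = \sqrt{1545} - 36 = -36 + \sqrt{1545}$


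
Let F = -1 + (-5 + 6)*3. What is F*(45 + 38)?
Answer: 166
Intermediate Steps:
F = 2 (F = -1 + 1*3 = -1 + 3 = 2)
F*(45 + 38) = 2*(45 + 38) = 2*83 = 166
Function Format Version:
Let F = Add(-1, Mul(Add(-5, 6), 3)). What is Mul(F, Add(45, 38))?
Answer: 166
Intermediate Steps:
F = 2 (F = Add(-1, Mul(1, 3)) = Add(-1, 3) = 2)
Mul(F, Add(45, 38)) = Mul(2, Add(45, 38)) = Mul(2, 83) = 166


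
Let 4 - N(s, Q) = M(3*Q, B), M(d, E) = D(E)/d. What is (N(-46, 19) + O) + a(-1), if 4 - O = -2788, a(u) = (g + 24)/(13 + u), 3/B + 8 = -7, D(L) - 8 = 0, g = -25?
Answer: 212479/76 ≈ 2795.8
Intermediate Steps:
D(L) = 8 (D(L) = 8 + 0 = 8)
B = -⅕ (B = 3/(-8 - 7) = 3/(-15) = 3*(-1/15) = -⅕ ≈ -0.20000)
M(d, E) = 8/d
N(s, Q) = 4 - 8/(3*Q)
a(u) = -1/(13 + u) (a(u) = (-25 + 24)/(13 + u) = -1/(13 + u))
O = 2792 (O = 4 - 1*(-2788) = 4 + 2788 = 2792)
(N(-46, 19) + O) + a(-1) = ((4 - 8/3/19) + 2792) - 1/(13 - 1) = ((4 - 8/3*1/19) + 2792) - 1/12 = ((4 - 8/57) + 2792) - 1*1/12 = (220/57 + 2792) - 1/12 = 159364/57 - 1/12 = 212479/76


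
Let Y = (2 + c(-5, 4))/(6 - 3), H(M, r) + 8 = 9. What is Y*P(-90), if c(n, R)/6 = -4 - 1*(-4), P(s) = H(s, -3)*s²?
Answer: 5400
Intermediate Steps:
H(M, r) = 1 (H(M, r) = -8 + 9 = 1)
P(s) = s² (P(s) = 1*s² = s²)
c(n, R) = 0 (c(n, R) = 6*(-4 - 1*(-4)) = 6*(-4 + 4) = 6*0 = 0)
Y = ⅔ (Y = (2 + 0)/(6 - 3) = 2/3 = 2*(⅓) = ⅔ ≈ 0.66667)
Y*P(-90) = (⅔)*(-90)² = (⅔)*8100 = 5400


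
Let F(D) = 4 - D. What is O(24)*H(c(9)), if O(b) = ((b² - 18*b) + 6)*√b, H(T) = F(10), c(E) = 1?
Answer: -1800*√6 ≈ -4409.1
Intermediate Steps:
H(T) = -6 (H(T) = 4 - 1*10 = 4 - 10 = -6)
O(b) = √b*(6 + b² - 18*b) (O(b) = (6 + b² - 18*b)*√b = √b*(6 + b² - 18*b))
O(24)*H(c(9)) = (√24*(6 + 24² - 18*24))*(-6) = ((2*√6)*(6 + 576 - 432))*(-6) = ((2*√6)*150)*(-6) = (300*√6)*(-6) = -1800*√6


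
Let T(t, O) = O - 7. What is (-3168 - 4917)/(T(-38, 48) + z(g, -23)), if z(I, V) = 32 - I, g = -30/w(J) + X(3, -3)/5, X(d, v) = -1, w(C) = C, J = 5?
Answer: -1225/12 ≈ -102.08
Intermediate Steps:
T(t, O) = -7 + O
g = -31/5 (g = -30/5 - 1/5 = -30*⅕ - 1*⅕ = -6 - ⅕ = -31/5 ≈ -6.2000)
(-3168 - 4917)/(T(-38, 48) + z(g, -23)) = (-3168 - 4917)/((-7 + 48) + (32 - 1*(-31/5))) = -8085/(41 + (32 + 31/5)) = -8085/(41 + 191/5) = -8085/396/5 = -8085*5/396 = -1225/12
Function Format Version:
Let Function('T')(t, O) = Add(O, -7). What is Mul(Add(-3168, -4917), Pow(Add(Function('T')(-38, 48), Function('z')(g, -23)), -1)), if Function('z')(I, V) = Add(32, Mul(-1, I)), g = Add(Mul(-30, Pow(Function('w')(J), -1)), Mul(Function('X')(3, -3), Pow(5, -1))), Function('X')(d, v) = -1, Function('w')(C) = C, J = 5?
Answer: Rational(-1225, 12) ≈ -102.08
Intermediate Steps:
Function('T')(t, O) = Add(-7, O)
g = Rational(-31, 5) (g = Add(Mul(-30, Pow(5, -1)), Mul(-1, Pow(5, -1))) = Add(Mul(-30, Rational(1, 5)), Mul(-1, Rational(1, 5))) = Add(-6, Rational(-1, 5)) = Rational(-31, 5) ≈ -6.2000)
Mul(Add(-3168, -4917), Pow(Add(Function('T')(-38, 48), Function('z')(g, -23)), -1)) = Mul(Add(-3168, -4917), Pow(Add(Add(-7, 48), Add(32, Mul(-1, Rational(-31, 5)))), -1)) = Mul(-8085, Pow(Add(41, Add(32, Rational(31, 5))), -1)) = Mul(-8085, Pow(Add(41, Rational(191, 5)), -1)) = Mul(-8085, Pow(Rational(396, 5), -1)) = Mul(-8085, Rational(5, 396)) = Rational(-1225, 12)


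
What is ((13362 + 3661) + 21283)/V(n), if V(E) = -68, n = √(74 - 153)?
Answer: -19153/34 ≈ -563.32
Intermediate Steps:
n = I*√79 (n = √(-79) = I*√79 ≈ 8.8882*I)
((13362 + 3661) + 21283)/V(n) = ((13362 + 3661) + 21283)/(-68) = (17023 + 21283)*(-1/68) = 38306*(-1/68) = -19153/34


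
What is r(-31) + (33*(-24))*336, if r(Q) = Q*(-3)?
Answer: -266019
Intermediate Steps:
r(Q) = -3*Q
r(-31) + (33*(-24))*336 = -3*(-31) + (33*(-24))*336 = 93 - 792*336 = 93 - 266112 = -266019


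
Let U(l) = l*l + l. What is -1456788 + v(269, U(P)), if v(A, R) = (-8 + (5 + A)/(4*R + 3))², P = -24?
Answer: -7121235483152/4888521 ≈ -1.4567e+6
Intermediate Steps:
U(l) = l + l² (U(l) = l² + l = l + l²)
v(A, R) = (-8 + (5 + A)/(3 + 4*R))²
-1456788 + v(269, U(P)) = -1456788 + (19 - 1*269 + 32*(-24*(1 - 24)))²/(3 + 4*(-24*(1 - 24)))² = -1456788 + (19 - 269 + 32*(-24*(-23)))²/(3 + 4*(-24*(-23)))² = -1456788 + (19 - 269 + 32*552)²/(3 + 4*552)² = -1456788 + (19 - 269 + 17664)²/(3 + 2208)² = -1456788 + 17414²/2211² = -1456788 + (1/4888521)*303247396 = -1456788 + 303247396/4888521 = -7121235483152/4888521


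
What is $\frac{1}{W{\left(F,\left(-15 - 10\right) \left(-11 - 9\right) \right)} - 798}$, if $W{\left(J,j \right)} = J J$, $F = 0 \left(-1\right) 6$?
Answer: $- \frac{1}{798} \approx -0.0012531$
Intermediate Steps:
$F = 0$ ($F = 0 \cdot 6 = 0$)
$W{\left(J,j \right)} = J^{2}$
$\frac{1}{W{\left(F,\left(-15 - 10\right) \left(-11 - 9\right) \right)} - 798} = \frac{1}{0^{2} - 798} = \frac{1}{0 - 798} = \frac{1}{-798} = - \frac{1}{798}$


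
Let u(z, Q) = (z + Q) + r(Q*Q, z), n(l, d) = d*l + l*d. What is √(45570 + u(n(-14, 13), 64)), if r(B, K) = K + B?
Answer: √49002 ≈ 221.36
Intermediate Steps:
r(B, K) = B + K
n(l, d) = 2*d*l (n(l, d) = d*l + d*l = 2*d*l)
u(z, Q) = Q + Q² + 2*z (u(z, Q) = (z + Q) + (Q*Q + z) = (Q + z) + (Q² + z) = (Q + z) + (z + Q²) = Q + Q² + 2*z)
√(45570 + u(n(-14, 13), 64)) = √(45570 + (64 + 64² + 2*(2*13*(-14)))) = √(45570 + (64 + 4096 + 2*(-364))) = √(45570 + (64 + 4096 - 728)) = √(45570 + 3432) = √49002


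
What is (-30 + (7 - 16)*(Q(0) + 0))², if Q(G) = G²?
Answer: 900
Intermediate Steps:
(-30 + (7 - 16)*(Q(0) + 0))² = (-30 + (7 - 16)*(0² + 0))² = (-30 - 9*(0 + 0))² = (-30 - 9*0)² = (-30 + 0)² = (-30)² = 900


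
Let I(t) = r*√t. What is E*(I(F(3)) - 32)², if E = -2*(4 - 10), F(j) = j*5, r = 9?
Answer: 26868 - 6912*√15 ≈ 97.939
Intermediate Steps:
F(j) = 5*j
I(t) = 9*√t
E = 12 (E = -2*(-6) = 12)
E*(I(F(3)) - 32)² = 12*(9*√(5*3) - 32)² = 12*(9*√15 - 32)² = 12*(-32 + 9*√15)²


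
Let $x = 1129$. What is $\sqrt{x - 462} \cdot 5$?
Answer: $5 \sqrt{667} \approx 129.13$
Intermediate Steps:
$\sqrt{x - 462} \cdot 5 = \sqrt{1129 - 462} \cdot 5 = \sqrt{667} \cdot 5 = 5 \sqrt{667}$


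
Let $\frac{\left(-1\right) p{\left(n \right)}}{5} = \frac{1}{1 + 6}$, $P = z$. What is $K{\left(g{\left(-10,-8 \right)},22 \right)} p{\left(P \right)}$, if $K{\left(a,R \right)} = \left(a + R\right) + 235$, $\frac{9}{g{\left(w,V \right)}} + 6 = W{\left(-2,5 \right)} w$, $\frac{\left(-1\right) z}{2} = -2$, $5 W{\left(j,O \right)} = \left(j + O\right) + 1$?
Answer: $- \frac{17945}{98} \approx -183.11$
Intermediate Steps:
$W{\left(j,O \right)} = \frac{1}{5} + \frac{O}{5} + \frac{j}{5}$ ($W{\left(j,O \right)} = \frac{\left(j + O\right) + 1}{5} = \frac{\left(O + j\right) + 1}{5} = \frac{1 + O + j}{5} = \frac{1}{5} + \frac{O}{5} + \frac{j}{5}$)
$z = 4$ ($z = \left(-2\right) \left(-2\right) = 4$)
$g{\left(w,V \right)} = \frac{9}{-6 + \frac{4 w}{5}}$ ($g{\left(w,V \right)} = \frac{9}{-6 + \left(\frac{1}{5} + \frac{1}{5} \cdot 5 + \frac{1}{5} \left(-2\right)\right) w} = \frac{9}{-6 + \left(\frac{1}{5} + 1 - \frac{2}{5}\right) w} = \frac{9}{-6 + \frac{4 w}{5}}$)
$K{\left(a,R \right)} = 235 + R + a$ ($K{\left(a,R \right)} = \left(R + a\right) + 235 = 235 + R + a$)
$P = 4$
$p{\left(n \right)} = - \frac{5}{7}$ ($p{\left(n \right)} = - \frac{5}{1 + 6} = - \frac{5}{7}$)
$K{\left(g{\left(-10,-8 \right)},22 \right)} p{\left(P \right)} = \left(235 + 22 + \frac{45}{2 \left(-15 + 2 \left(-10\right)\right)}\right) \left(- \frac{5}{7}\right) = \left(235 + 22 + \frac{45}{2 \left(-15 - 20\right)}\right) \left(- \frac{5}{7}\right) = \left(235 + 22 + \frac{45}{2 \left(-35\right)}\right) \left(- \frac{5}{7}\right) = \left(235 + 22 + \frac{45}{2} \left(- \frac{1}{35}\right)\right) \left(- \frac{5}{7}\right) = \left(235 + 22 - \frac{9}{14}\right) \left(- \frac{5}{7}\right) = \frac{3589}{14} \left(- \frac{5}{7}\right) = - \frac{17945}{98}$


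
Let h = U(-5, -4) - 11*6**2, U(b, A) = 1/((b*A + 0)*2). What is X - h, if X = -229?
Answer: 6679/40 ≈ 166.98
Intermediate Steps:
U(b, A) = 1/(2*A*b) (U(b, A) = (1/2)/(A*b + 0) = (1/2)/(A*b) = (1/(A*b))*(1/2) = 1/(2*A*b))
h = -15839/40 (h = (1/2)/(-4*(-5)) - 11*6**2 = (1/2)*(-1/4)*(-1/5) - 11*36 = 1/40 - 396 = -15839/40 ≈ -395.98)
X - h = -229 - 1*(-15839/40) = -229 + 15839/40 = 6679/40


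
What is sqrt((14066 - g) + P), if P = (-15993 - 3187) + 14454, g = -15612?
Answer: 2*sqrt(6238) ≈ 157.96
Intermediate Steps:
P = -4726 (P = -19180 + 14454 = -4726)
sqrt((14066 - g) + P) = sqrt((14066 - 1*(-15612)) - 4726) = sqrt((14066 + 15612) - 4726) = sqrt(29678 - 4726) = sqrt(24952) = 2*sqrt(6238)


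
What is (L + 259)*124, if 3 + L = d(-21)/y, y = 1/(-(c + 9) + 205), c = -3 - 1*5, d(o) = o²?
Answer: 11187280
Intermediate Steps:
c = -8 (c = -3 - 5 = -8)
y = 1/204 (y = 1/(-(-8 + 9) + 205) = 1/(-1*1 + 205) = 1/(-1 + 205) = 1/204 ≈ 0.0049020)
L = 89961 (L = -3 + (-21)²/(1/204) = -3 + 441*204 = -3 + 89964 = 89961)
(L + 259)*124 = (89961 + 259)*124 = 90220*124 = 11187280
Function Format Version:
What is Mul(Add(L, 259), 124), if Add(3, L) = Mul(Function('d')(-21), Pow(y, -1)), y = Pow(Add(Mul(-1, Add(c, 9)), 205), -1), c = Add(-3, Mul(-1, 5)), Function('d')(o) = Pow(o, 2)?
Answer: 11187280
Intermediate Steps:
c = -8 (c = Add(-3, -5) = -8)
y = Rational(1, 204) (y = Pow(Add(Mul(-1, Add(-8, 9)), 205), -1) = Pow(Add(Mul(-1, 1), 205), -1) = Pow(Add(-1, 205), -1) = Pow(204, -1) = Rational(1, 204) ≈ 0.0049020)
L = 89961 (L = Add(-3, Mul(Pow(-21, 2), Pow(Rational(1, 204), -1))) = Add(-3, Mul(441, 204)) = Add(-3, 89964) = 89961)
Mul(Add(L, 259), 124) = Mul(Add(89961, 259), 124) = Mul(90220, 124) = 11187280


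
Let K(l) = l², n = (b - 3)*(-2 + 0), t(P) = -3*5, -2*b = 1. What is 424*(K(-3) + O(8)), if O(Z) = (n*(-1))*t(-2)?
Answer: 48336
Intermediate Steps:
b = -½ (b = -½*1 = -½ ≈ -0.50000)
t(P) = -15
n = 7 (n = (-½ - 3)*(-2 + 0) = -7/2*(-2) = 7)
O(Z) = 105 (O(Z) = (7*(-1))*(-15) = -7*(-15) = 105)
424*(K(-3) + O(8)) = 424*((-3)² + 105) = 424*(9 + 105) = 424*114 = 48336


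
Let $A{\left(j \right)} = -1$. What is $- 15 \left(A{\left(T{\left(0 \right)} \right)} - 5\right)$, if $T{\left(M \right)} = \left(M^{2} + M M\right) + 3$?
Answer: $90$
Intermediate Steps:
$T{\left(M \right)} = 3 + 2 M^{2}$ ($T{\left(M \right)} = \left(M^{2} + M^{2}\right) + 3 = 2 M^{2} + 3 = 3 + 2 M^{2}$)
$- 15 \left(A{\left(T{\left(0 \right)} \right)} - 5\right) = - 15 \left(-1 - 5\right) = \left(-15\right) \left(-6\right) = 90$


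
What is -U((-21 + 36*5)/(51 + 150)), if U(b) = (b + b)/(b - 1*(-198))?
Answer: -106/13319 ≈ -0.0079586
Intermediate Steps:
U(b) = 2*b/(198 + b) (U(b) = (2*b)/(b + 198) = (2*b)/(198 + b) = 2*b/(198 + b))
-U((-21 + 36*5)/(51 + 150)) = -2*(-21 + 36*5)/(51 + 150)/(198 + (-21 + 36*5)/(51 + 150)) = -2*(-21 + 180)/201/(198 + (-21 + 180)/201) = -2*159*(1/201)/(198 + 159*(1/201)) = -2*53/(67*(198 + 53/67)) = -2*53/(67*13319/67) = -2*53*67/(67*13319) = -1*106/13319 = -106/13319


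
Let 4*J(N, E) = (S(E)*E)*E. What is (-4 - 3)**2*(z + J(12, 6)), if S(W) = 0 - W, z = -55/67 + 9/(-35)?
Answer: -904106/335 ≈ -2698.8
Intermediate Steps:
z = -2528/2345 (z = -55*1/67 + 9*(-1/35) = -55/67 - 9/35 = -2528/2345 ≈ -1.0780)
S(W) = -W
J(N, E) = -E**3/4 (J(N, E) = (((-E)*E)*E)/4 = ((-E**2)*E)/4 = (-E**3)/4 = -E**3/4)
(-4 - 3)**2*(z + J(12, 6)) = (-4 - 3)**2*(-2528/2345 - 1/4*6**3) = (-7)**2*(-2528/2345 - 1/4*216) = 49*(-2528/2345 - 54) = 49*(-129158/2345) = -904106/335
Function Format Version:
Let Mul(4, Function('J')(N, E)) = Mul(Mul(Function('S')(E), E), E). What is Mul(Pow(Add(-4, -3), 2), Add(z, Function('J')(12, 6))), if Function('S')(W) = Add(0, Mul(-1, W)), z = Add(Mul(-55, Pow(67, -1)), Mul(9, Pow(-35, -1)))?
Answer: Rational(-904106, 335) ≈ -2698.8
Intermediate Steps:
z = Rational(-2528, 2345) (z = Add(Mul(-55, Rational(1, 67)), Mul(9, Rational(-1, 35))) = Add(Rational(-55, 67), Rational(-9, 35)) = Rational(-2528, 2345) ≈ -1.0780)
Function('S')(W) = Mul(-1, W)
Function('J')(N, E) = Mul(Rational(-1, 4), Pow(E, 3)) (Function('J')(N, E) = Mul(Rational(1, 4), Mul(Mul(Mul(-1, E), E), E)) = Mul(Rational(1, 4), Mul(Mul(-1, Pow(E, 2)), E)) = Mul(Rational(1, 4), Mul(-1, Pow(E, 3))) = Mul(Rational(-1, 4), Pow(E, 3)))
Mul(Pow(Add(-4, -3), 2), Add(z, Function('J')(12, 6))) = Mul(Pow(Add(-4, -3), 2), Add(Rational(-2528, 2345), Mul(Rational(-1, 4), Pow(6, 3)))) = Mul(Pow(-7, 2), Add(Rational(-2528, 2345), Mul(Rational(-1, 4), 216))) = Mul(49, Add(Rational(-2528, 2345), -54)) = Mul(49, Rational(-129158, 2345)) = Rational(-904106, 335)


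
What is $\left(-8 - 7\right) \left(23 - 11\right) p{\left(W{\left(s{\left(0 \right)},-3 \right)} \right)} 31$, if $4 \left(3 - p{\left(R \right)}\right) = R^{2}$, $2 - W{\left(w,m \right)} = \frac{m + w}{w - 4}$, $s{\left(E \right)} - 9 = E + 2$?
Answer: $- \frac{770040}{49} \approx -15715.0$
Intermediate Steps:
$s{\left(E \right)} = 11 + E$ ($s{\left(E \right)} = 9 + \left(E + 2\right) = 9 + \left(2 + E\right) = 11 + E$)
$W{\left(w,m \right)} = 2 - \frac{m + w}{-4 + w}$ ($W{\left(w,m \right)} = 2 - \frac{m + w}{w - 4} = 2 - \frac{m + w}{-4 + w}$)
$p{\left(R \right)} = 3 - \frac{R^{2}}{4}$
$\left(-8 - 7\right) \left(23 - 11\right) p{\left(W{\left(s{\left(0 \right)},-3 \right)} \right)} 31 = \left(-8 - 7\right) \left(23 - 11\right) \left(3 - \frac{\left(\frac{-8 + \left(11 + 0\right) - -3}{-4 + \left(11 + 0\right)}\right)^{2}}{4}\right) 31 = - 15 \left(23 - 11\right) \left(3 - \frac{\left(\frac{-8 + 11 + 3}{-4 + 11}\right)^{2}}{4}\right) 31 = - 15 \left(23 - 11\right) \left(3 - \frac{\left(\frac{1}{7} \cdot 6\right)^{2}}{4}\right) 31 = \left(-15\right) 12 \left(3 - \frac{\left(\frac{1}{7} \cdot 6\right)^{2}}{4}\right) 31 = - 180 \left(3 - \frac{\left(\frac{6}{7}\right)^{2}}{4}\right) 31 = - 180 \left(3 - \frac{9}{49}\right) 31 = \left(-180\right) \frac{138}{49} \cdot 31 = \left(- \frac{24840}{49}\right) 31 = - \frac{770040}{49}$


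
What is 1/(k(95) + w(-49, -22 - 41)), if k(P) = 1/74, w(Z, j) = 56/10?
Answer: 370/2077 ≈ 0.17814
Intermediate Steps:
w(Z, j) = 28/5 (w(Z, j) = 56*(⅒) = 28/5)
k(P) = 1/74
1/(k(95) + w(-49, -22 - 41)) = 1/(1/74 + 28/5) = 1/(2077/370) = 370/2077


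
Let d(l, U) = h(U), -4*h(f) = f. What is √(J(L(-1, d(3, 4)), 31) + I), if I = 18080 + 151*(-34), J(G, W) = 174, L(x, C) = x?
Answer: 8*√205 ≈ 114.54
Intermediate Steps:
h(f) = -f/4
d(l, U) = -U/4
I = 12946 (I = 18080 - 5134 = 12946)
√(J(L(-1, d(3, 4)), 31) + I) = √(174 + 12946) = √13120 = 8*√205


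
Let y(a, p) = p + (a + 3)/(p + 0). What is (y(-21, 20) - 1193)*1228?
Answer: -7207746/5 ≈ -1.4416e+6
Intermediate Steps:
y(a, p) = p + (3 + a)/p
(y(-21, 20) - 1193)*1228 = ((3 - 21 + 20²)/20 - 1193)*1228 = ((3 - 21 + 400)/20 - 1193)*1228 = ((1/20)*382 - 1193)*1228 = (191/10 - 1193)*1228 = -11739/10*1228 = -7207746/5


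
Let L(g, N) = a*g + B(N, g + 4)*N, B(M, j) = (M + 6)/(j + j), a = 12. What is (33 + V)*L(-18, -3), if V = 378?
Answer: -2482029/28 ≈ -88644.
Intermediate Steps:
B(M, j) = (6 + M)/(2*j) (B(M, j) = (6 + M)/((2*j)) = (6 + M)*(1/(2*j)) = (6 + M)/(2*j))
L(g, N) = 12*g + N*(6 + N)/(2*(4 + g)) (L(g, N) = 12*g + ((6 + N)/(2*(g + 4)))*N = 12*g + ((6 + N)/(2*(4 + g)))*N = 12*g + N*(6 + N)/(2*(4 + g)))
(33 + V)*L(-18, -3) = (33 + 378)*((-3*(6 - 3) + 24*(-18)*(4 - 18))/(2*(4 - 18))) = 411*((1/2)*(-3*3 + 24*(-18)*(-14))/(-14)) = 411*((1/2)*(-1/14)*(-9 + 6048)) = 411*((1/2)*(-1/14)*6039) = 411*(-6039/28) = -2482029/28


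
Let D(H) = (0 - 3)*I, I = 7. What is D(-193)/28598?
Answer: -21/28598 ≈ -0.00073432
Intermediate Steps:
D(H) = -21 (D(H) = (0 - 3)*7 = -3*7 = -21)
D(-193)/28598 = -21/28598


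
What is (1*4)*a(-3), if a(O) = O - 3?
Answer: -24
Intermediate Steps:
a(O) = -3 + O
(1*4)*a(-3) = (1*4)*(-3 - 3) = 4*(-6) = -24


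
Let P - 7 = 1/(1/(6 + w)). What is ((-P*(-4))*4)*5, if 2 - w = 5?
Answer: 800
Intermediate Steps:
w = -3 (w = 2 - 1*5 = 2 - 5 = -3)
P = 10 (P = 7 + 1/(1/(6 - 3)) = 7 + 1/(1/3) = 7 + 1/(⅓) = 7 + 3 = 10)
((-P*(-4))*4)*5 = ((-1*10*(-4))*4)*5 = (-10*(-4)*4)*5 = (40*4)*5 = 160*5 = 800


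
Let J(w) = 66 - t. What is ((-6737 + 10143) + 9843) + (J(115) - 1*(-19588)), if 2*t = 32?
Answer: 32887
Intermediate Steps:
t = 16 (t = (½)*32 = 16)
J(w) = 50 (J(w) = 66 - 1*16 = 66 - 16 = 50)
((-6737 + 10143) + 9843) + (J(115) - 1*(-19588)) = ((-6737 + 10143) + 9843) + (50 - 1*(-19588)) = (3406 + 9843) + (50 + 19588) = 13249 + 19638 = 32887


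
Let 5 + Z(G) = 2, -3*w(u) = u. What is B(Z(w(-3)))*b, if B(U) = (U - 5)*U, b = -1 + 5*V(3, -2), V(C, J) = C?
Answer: 336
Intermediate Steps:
w(u) = -u/3
Z(G) = -3 (Z(G) = -5 + 2 = -3)
b = 14 (b = -1 + 5*3 = -1 + 15 = 14)
B(U) = U*(-5 + U) (B(U) = (-5 + U)*U = U*(-5 + U))
B(Z(w(-3)))*b = -3*(-5 - 3)*14 = -3*(-8)*14 = 24*14 = 336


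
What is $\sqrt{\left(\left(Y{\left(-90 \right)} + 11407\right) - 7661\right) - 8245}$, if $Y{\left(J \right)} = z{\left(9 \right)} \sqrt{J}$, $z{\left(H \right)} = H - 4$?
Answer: $\sqrt{-4499 + 15 i \sqrt{10}} \approx 0.3536 + 67.076 i$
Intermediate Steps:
$z{\left(H \right)} = -4 + H$ ($z{\left(H \right)} = H - 4 = -4 + H$)
$Y{\left(J \right)} = 5 \sqrt{J}$ ($Y{\left(J \right)} = \left(-4 + 9\right) \sqrt{J} = 5 \sqrt{J}$)
$\sqrt{\left(\left(Y{\left(-90 \right)} + 11407\right) - 7661\right) - 8245} = \sqrt{\left(\left(5 \sqrt{-90} + 11407\right) - 7661\right) - 8245} = \sqrt{\left(\left(5 \cdot 3 i \sqrt{10} + 11407\right) - 7661\right) - 8245} = \sqrt{\left(\left(15 i \sqrt{10} + 11407\right) - 7661\right) - 8245} = \sqrt{\left(\left(11407 + 15 i \sqrt{10}\right) - 7661\right) - 8245} = \sqrt{\left(3746 + 15 i \sqrt{10}\right) - 8245} = \sqrt{-4499 + 15 i \sqrt{10}}$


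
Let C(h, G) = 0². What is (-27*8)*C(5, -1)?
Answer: 0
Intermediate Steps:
C(h, G) = 0
(-27*8)*C(5, -1) = -27*8*0 = -216*0 = 0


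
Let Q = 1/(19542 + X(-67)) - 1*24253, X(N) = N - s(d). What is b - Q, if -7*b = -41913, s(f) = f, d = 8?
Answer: 84099029/2781 ≈ 30241.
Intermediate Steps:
X(N) = -8 + N (X(N) = N - 1*8 = N - 8 = -8 + N)
b = 41913/7 (b = -⅐*(-41913) = 41913/7 ≈ 5987.6)
Q = -472133150/19467 (Q = 1/(19542 + (-8 - 67)) - 1*24253 = 1/(19542 - 75) - 24253 = 1/19467 - 24253 = -472133150/19467 ≈ -24253.)
b - Q = 41913/7 - 1*(-472133150/19467) = 41913/7 + 472133150/19467 = 84099029/2781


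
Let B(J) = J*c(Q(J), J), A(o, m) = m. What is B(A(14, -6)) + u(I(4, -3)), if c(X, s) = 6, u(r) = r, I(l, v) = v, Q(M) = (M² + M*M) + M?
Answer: -39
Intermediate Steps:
Q(M) = M + 2*M² (Q(M) = (M² + M²) + M = 2*M² + M = M + 2*M²)
B(J) = 6*J (B(J) = J*6 = 6*J)
B(A(14, -6)) + u(I(4, -3)) = 6*(-6) - 3 = -36 - 3 = -39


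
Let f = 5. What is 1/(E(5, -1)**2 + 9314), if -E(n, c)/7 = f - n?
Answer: 1/9314 ≈ 0.00010737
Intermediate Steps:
E(n, c) = -35 + 7*n (E(n, c) = -7*(5 - n) = -35 + 7*n)
1/(E(5, -1)**2 + 9314) = 1/((-35 + 7*5)**2 + 9314) = 1/((-35 + 35)**2 + 9314) = 1/(0**2 + 9314) = 1/(0 + 9314) = 1/9314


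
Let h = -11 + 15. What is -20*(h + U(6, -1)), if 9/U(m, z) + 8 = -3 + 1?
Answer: -62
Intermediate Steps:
h = 4
U(m, z) = -9/10 (U(m, z) = 9/(-8 + (-3 + 1)) = 9/(-8 - 2) = 9/(-10) = 9*(-1/10) = -9/10)
-20*(h + U(6, -1)) = -20*(4 - 9/10) = -20*31/10 = -62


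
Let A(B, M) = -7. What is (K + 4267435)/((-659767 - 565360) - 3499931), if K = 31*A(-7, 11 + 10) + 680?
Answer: -2133949/2362529 ≈ -0.90325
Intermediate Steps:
K = 463 (K = 31*(-7) + 680 = -217 + 680 = 463)
(K + 4267435)/((-659767 - 565360) - 3499931) = (463 + 4267435)/((-659767 - 565360) - 3499931) = 4267898/(-1225127 - 3499931) = 4267898/(-4725058) = 4267898*(-1/4725058) = -2133949/2362529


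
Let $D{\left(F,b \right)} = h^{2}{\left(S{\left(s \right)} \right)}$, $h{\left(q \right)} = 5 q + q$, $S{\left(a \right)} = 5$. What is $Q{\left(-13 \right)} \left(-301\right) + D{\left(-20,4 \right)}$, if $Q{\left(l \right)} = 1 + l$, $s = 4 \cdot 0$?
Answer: $4512$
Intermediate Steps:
$s = 0$
$h{\left(q \right)} = 6 q$
$D{\left(F,b \right)} = 900$ ($D{\left(F,b \right)} = \left(6 \cdot 5\right)^{2} = 30^{2} = 900$)
$Q{\left(-13 \right)} \left(-301\right) + D{\left(-20,4 \right)} = \left(1 - 13\right) \left(-301\right) + 900 = \left(-12\right) \left(-301\right) + 900 = 3612 + 900 = 4512$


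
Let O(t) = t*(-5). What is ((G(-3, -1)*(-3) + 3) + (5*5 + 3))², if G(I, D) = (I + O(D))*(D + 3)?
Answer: 361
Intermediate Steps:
O(t) = -5*t
G(I, D) = (3 + D)*(I - 5*D) (G(I, D) = (I - 5*D)*(D + 3) = (I - 5*D)*(3 + D) = (3 + D)*(I - 5*D))
((G(-3, -1)*(-3) + 3) + (5*5 + 3))² = (((-15*(-1) - 5*(-1)² + 3*(-3) - 1*(-3))*(-3) + 3) + (5*5 + 3))² = (((15 - 5*1 - 9 + 3)*(-3) + 3) + (25 + 3))² = (((15 - 5 - 9 + 3)*(-3) + 3) + 28)² = ((4*(-3) + 3) + 28)² = ((-12 + 3) + 28)² = (-9 + 28)² = 19² = 361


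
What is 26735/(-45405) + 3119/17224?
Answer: -63773089/156411144 ≈ -0.40773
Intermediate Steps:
26735/(-45405) + 3119/17224 = 26735*(-1/45405) + 3119*(1/17224) = -5347/9081 + 3119/17224 = -63773089/156411144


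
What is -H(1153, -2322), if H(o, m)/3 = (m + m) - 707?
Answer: 16053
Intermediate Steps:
H(o, m) = -2121 + 6*m (H(o, m) = 3*((m + m) - 707) = 3*(2*m - 707) = 3*(-707 + 2*m) = -2121 + 6*m)
-H(1153, -2322) = -(-2121 + 6*(-2322)) = -(-2121 - 13932) = -1*(-16053) = 16053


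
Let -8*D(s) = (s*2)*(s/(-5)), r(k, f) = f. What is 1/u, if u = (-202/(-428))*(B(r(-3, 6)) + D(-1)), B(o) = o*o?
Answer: 4280/72821 ≈ 0.058774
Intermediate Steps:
B(o) = o**2
D(s) = s**2/20 (D(s) = -s*2*s/(-5)/8 = -2*s*s*(-1/5)/8 = -2*s*(-s/5)/8 = -(-1)*s**2/20 = s**2/20)
u = 72821/4280 (u = (-202/(-428))*(6**2 + (1/20)*(-1)**2) = (-202*(-1/428))*(36 + (1/20)*1) = 101*(36 + 1/20)/214 = (101/214)*(721/20) = 72821/4280 ≈ 17.014)
1/u = 1/(72821/4280) = 4280/72821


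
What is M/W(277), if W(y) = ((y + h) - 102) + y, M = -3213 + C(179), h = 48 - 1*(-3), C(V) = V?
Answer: -3034/503 ≈ -6.0318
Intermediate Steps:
h = 51 (h = 48 + 3 = 51)
M = -3034 (M = -3213 + 179 = -3034)
W(y) = -51 + 2*y (W(y) = ((y + 51) - 102) + y = ((51 + y) - 102) + y = (-51 + y) + y = -51 + 2*y)
M/W(277) = -3034/(-51 + 2*277) = -3034/(-51 + 554) = -3034/503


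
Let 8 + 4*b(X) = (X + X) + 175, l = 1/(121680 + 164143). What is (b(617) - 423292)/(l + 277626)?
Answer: -483545919241/317407584796 ≈ -1.5234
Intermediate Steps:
l = 1/285823 ≈ 3.4987e-6
b(X) = 167/4 + X/2 (b(X) = -2 + ((X + X) + 175)/4 = -2 + (2*X + 175)/4 = -2 + (175 + 2*X)/4 = -2 + (175/4 + X/2) = 167/4 + X/2)
(b(617) - 423292)/(l + 277626) = ((167/4 + (1/2)*617) - 423292)/(1/285823 + 277626) = ((167/4 + 617/2) - 423292)/(79351896199/285823) = (1401/4 - 423292)*(285823/79351896199) = -1691767/4*285823/79351896199 = -483545919241/317407584796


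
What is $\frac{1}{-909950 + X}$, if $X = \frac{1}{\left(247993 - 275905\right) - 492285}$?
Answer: $- \frac{520197}{473353260151} \approx -1.099 \cdot 10^{-6}$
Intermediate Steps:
$X = - \frac{1}{520197}$ ($X = \frac{1}{\left(247993 - 275905\right) - 492285} = \frac{1}{-27912 - 492285} = \frac{1}{-520197} = - \frac{1}{520197} \approx -1.9223 \cdot 10^{-6}$)
$\frac{1}{-909950 + X} = \frac{1}{-909950 - \frac{1}{520197}} = \frac{1}{- \frac{473353260151}{520197}} = - \frac{520197}{473353260151}$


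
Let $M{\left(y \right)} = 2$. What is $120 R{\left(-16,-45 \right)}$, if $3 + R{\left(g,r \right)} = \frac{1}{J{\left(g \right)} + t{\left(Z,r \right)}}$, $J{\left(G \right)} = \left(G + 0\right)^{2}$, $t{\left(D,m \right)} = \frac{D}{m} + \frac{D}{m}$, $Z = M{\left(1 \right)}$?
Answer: $- \frac{1035090}{2879} \approx -359.53$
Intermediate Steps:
$Z = 2$
$t{\left(D,m \right)} = \frac{2 D}{m}$
$J{\left(G \right)} = G^{2}$
$R{\left(g,r \right)} = -3 + \frac{1}{g^{2} + \frac{4}{r}}$ ($R{\left(g,r \right)} = -3 + \frac{1}{g^{2} + 2 \cdot 2 \frac{1}{r}} = -3 + \frac{1}{g^{2} + \frac{4}{r}}$)
$120 R{\left(-16,-45 \right)} = 120 \frac{-12 - 45 - - 135 \left(-16\right)^{2}}{4 - 45 \left(-16\right)^{2}} = 120 \frac{-12 - 45 - \left(-135\right) 256}{4 - 11520} = 120 \frac{-12 - 45 + 34560}{4 - 11520} = 120 \frac{1}{-11516} \cdot 34503 = 120 \left(\left(- \frac{1}{11516}\right) 34503\right) = 120 \left(- \frac{34503}{11516}\right) = - \frac{1035090}{2879}$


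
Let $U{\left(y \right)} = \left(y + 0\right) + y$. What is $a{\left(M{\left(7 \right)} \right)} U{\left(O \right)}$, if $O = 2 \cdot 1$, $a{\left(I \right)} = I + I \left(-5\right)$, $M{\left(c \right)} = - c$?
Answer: $112$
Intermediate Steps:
$a{\left(I \right)} = - 4 I$ ($a{\left(I \right)} = I - 5 I = - 4 I$)
$O = 2$
$U{\left(y \right)} = 2 y$ ($U{\left(y \right)} = y + y = 2 y$)
$a{\left(M{\left(7 \right)} \right)} U{\left(O \right)} = - 4 \left(\left(-1\right) 7\right) 2 \cdot 2 = \left(-4\right) \left(-7\right) 4 = 28 \cdot 4 = 112$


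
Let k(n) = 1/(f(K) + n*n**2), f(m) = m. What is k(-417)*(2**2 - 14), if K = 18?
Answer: 2/14502339 ≈ 1.3791e-7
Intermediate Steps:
k(n) = 1/(18 + n**3) (k(n) = 1/(18 + n*n**2) = 1/(18 + n**3))
k(-417)*(2**2 - 14) = (2**2 - 14)/(18 + (-417)**3) = (4 - 14)/(18 - 72511713) = -10/(-72511695) = -1/72511695*(-10) = 2/14502339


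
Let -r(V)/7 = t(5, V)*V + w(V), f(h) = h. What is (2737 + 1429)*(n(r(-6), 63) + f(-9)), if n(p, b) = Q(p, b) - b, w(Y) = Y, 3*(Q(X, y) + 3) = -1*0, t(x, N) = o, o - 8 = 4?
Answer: -312450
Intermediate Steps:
o = 12 (o = 8 + 4 = 12)
t(x, N) = 12
Q(X, y) = -3 (Q(X, y) = -3 + (-1*0)/3 = -3 + (1/3)*0 = -3 + 0 = -3)
r(V) = -91*V (r(V) = -7*(12*V + V) = -91*V)
n(p, b) = -3 - b
(2737 + 1429)*(n(r(-6), 63) + f(-9)) = (2737 + 1429)*((-3 - 1*63) - 9) = 4166*((-3 - 63) - 9) = 4166*(-66 - 9) = 4166*(-75) = -312450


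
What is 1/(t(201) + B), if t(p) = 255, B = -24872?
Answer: -1/24617 ≈ -4.0622e-5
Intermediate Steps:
1/(t(201) + B) = 1/(255 - 24872) = 1/(-24617) = -1/24617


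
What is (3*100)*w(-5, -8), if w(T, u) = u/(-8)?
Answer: 300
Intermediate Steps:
w(T, u) = -u/8 (w(T, u) = u*(-1/8) = -u/8)
(3*100)*w(-5, -8) = (3*100)*(-1/8*(-8)) = 300*1 = 300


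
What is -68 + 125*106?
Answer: 13182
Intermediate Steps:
-68 + 125*106 = -68 + 13250 = 13182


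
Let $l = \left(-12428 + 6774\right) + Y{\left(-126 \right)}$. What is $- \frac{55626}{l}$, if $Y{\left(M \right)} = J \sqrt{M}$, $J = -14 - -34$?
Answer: $\frac{78627351}{8004529} + \frac{834390 i \sqrt{14}}{8004529} \approx 9.8229 + 0.39003 i$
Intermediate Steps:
$J = 20$ ($J = -14 + 34 = 20$)
$Y{\left(M \right)} = 20 \sqrt{M}$
$l = -5654 + 60 i \sqrt{14}$ ($l = \left(-12428 + 6774\right) + 20 \sqrt{-126} = -5654 + 20 \cdot 3 i \sqrt{14} = -5654 + 60 i \sqrt{14} \approx -5654.0 + 224.5 i$)
$- \frac{55626}{l} = - \frac{55626}{-5654 + 60 i \sqrt{14}}$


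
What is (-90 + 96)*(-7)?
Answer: -42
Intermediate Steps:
(-90 + 96)*(-7) = 6*(-7) = -42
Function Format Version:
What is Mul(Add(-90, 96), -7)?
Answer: -42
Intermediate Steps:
Mul(Add(-90, 96), -7) = Mul(6, -7) = -42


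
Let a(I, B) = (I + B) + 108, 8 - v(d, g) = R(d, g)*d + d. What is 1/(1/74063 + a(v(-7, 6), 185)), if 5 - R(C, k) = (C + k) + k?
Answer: 74063/22811405 ≈ 0.0032468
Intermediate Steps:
R(C, k) = 5 - C - 2*k (R(C, k) = 5 - ((C + k) + k) = 5 - (C + 2*k) = 5 + (-C - 2*k) = 5 - C - 2*k)
v(d, g) = 8 - d - d*(5 - d - 2*g) (v(d, g) = 8 - ((5 - d - 2*g)*d + d) = 8 - (d*(5 - d - 2*g) + d) = 8 - (d + d*(5 - d - 2*g)) = 8 + (-d - d*(5 - d - 2*g)) = 8 - d - d*(5 - d - 2*g))
a(I, B) = 108 + B + I (a(I, B) = (B + I) + 108 = 108 + B + I)
1/(1/74063 + a(v(-7, 6), 185)) = 1/(1/74063 + (108 + 185 + (8 - 1*(-7) - 7*(-5 - 7 + 2*6)))) = 1/(1/74063 + (108 + 185 + (8 + 7 - 7*(-5 - 7 + 12)))) = 1/(1/74063 + (108 + 185 + (8 + 7 - 7*0))) = 1/(1/74063 + (108 + 185 + (8 + 7 + 0))) = 1/(1/74063 + (108 + 185 + 15)) = 1/(1/74063 + 308) = 1/(22811405/74063) = 74063/22811405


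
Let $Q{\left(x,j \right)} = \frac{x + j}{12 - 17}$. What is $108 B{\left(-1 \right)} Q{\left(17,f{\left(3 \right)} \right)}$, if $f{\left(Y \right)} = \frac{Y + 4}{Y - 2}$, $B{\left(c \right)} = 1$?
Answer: $- \frac{2592}{5} \approx -518.4$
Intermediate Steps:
$f{\left(Y \right)} = \frac{4 + Y}{-2 + Y}$
$Q{\left(x,j \right)} = - \frac{j}{5} - \frac{x}{5}$ ($Q{\left(x,j \right)} = \frac{j + x}{-5} = \left(j + x\right) \left(- \frac{1}{5}\right) = - \frac{j}{5} - \frac{x}{5}$)
$108 B{\left(-1 \right)} Q{\left(17,f{\left(3 \right)} \right)} = 108 \cdot 1 \left(- \frac{\frac{1}{-2 + 3} \left(4 + 3\right)}{5} - \frac{17}{5}\right) = 108 \left(- \frac{1^{-1} \cdot 7}{5} - \frac{17}{5}\right) = 108 \left(- \frac{1 \cdot 7}{5} - \frac{17}{5}\right) = 108 \left(\left(- \frac{1}{5}\right) 7 - \frac{17}{5}\right) = 108 \left(- \frac{7}{5} - \frac{17}{5}\right) = 108 \left(- \frac{24}{5}\right) = - \frac{2592}{5}$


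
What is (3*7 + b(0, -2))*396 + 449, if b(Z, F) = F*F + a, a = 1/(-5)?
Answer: 51349/5 ≈ 10270.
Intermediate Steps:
a = -1/5 ≈ -0.20000
b(Z, F) = -1/5 + F**2 (b(Z, F) = F*F - 1/5 = F**2 - 1/5 = -1/5 + F**2)
(3*7 + b(0, -2))*396 + 449 = (3*7 + (-1/5 + (-2)**2))*396 + 449 = (21 + (-1/5 + 4))*396 + 449 = (21 + 19/5)*396 + 449 = (124/5)*396 + 449 = 49104/5 + 449 = 51349/5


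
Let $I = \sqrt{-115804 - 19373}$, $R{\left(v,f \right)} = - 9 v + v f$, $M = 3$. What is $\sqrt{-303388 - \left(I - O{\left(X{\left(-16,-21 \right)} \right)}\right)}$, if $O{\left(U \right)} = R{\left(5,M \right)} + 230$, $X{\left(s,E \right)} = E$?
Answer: $\sqrt{-303188 - i \sqrt{135177}} \approx 0.334 - 550.63 i$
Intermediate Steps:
$R{\left(v,f \right)} = - 9 v + f v$
$O{\left(U \right)} = 200$ ($O{\left(U \right)} = 5 \left(-9 + 3\right) + 230 = 5 \left(-6\right) + 230 = -30 + 230 = 200$)
$I = i \sqrt{135177}$ ($I = \sqrt{-135177} = i \sqrt{135177} \approx 367.66 i$)
$\sqrt{-303388 - \left(I - O{\left(X{\left(-16,-21 \right)} \right)}\right)} = \sqrt{-303388 + \left(200 - i \sqrt{135177}\right)} = \sqrt{-303188 - i \sqrt{135177}}$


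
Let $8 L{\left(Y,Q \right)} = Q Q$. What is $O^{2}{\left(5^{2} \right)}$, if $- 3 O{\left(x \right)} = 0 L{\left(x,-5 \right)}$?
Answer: $0$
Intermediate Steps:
$L{\left(Y,Q \right)} = \frac{Q^{2}}{8}$ ($L{\left(Y,Q \right)} = \frac{Q Q}{8} = \frac{Q^{2}}{8}$)
$O{\left(x \right)} = 0$ ($O{\left(x \right)} = - \frac{0 \frac{\left(-5\right)^{2}}{8}}{3} = - \frac{0 \cdot \frac{1}{8} \cdot 25}{3} = - \frac{0 \cdot \frac{25}{8}}{3} = \left(- \frac{1}{3}\right) 0 = 0$)
$O^{2}{\left(5^{2} \right)} = 0^{2} = 0$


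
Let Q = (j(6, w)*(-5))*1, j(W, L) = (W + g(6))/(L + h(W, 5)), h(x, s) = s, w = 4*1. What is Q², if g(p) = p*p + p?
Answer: 6400/9 ≈ 711.11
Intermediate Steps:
w = 4
g(p) = p + p² (g(p) = p² + p = p + p²)
j(W, L) = (42 + W)/(5 + L) (j(W, L) = (W + 6*(1 + 6))/(L + 5) = (W + 6*7)/(5 + L) = (W + 42)/(5 + L) = (42 + W)/(5 + L))
Q = -80/3 (Q = (((42 + 6)/(5 + 4))*(-5))*1 = ((48/9)*(-5))*1 = (((⅑)*48)*(-5))*1 = ((16/3)*(-5))*1 = -80/3*1 = -80/3 ≈ -26.667)
Q² = (-80/3)² = 6400/9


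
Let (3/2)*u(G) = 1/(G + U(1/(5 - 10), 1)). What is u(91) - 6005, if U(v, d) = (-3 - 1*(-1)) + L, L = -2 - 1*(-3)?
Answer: -810674/135 ≈ -6005.0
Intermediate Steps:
L = 1 (L = -2 + 3 = 1)
U(v, d) = -1 (U(v, d) = (-3 - 1*(-1)) + 1 = (-3 + 1) + 1 = -2 + 1 = -1)
u(G) = 2/(3*(-1 + G)) (u(G) = 2/(3*(G - 1)) = 2/(3*(-1 + G)))
u(91) - 6005 = 2/(3*(-1 + 91)) - 6005 = (⅔)/90 - 6005 = (⅔)*(1/90) - 6005 = 1/135 - 6005 = -810674/135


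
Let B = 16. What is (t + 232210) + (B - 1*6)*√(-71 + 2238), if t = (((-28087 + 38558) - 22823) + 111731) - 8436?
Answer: 323153 + 10*√2167 ≈ 3.2362e+5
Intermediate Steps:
t = 90943 (t = ((10471 - 22823) + 111731) - 8436 = (-12352 + 111731) - 8436 = 99379 - 8436 = 90943)
(t + 232210) + (B - 1*6)*√(-71 + 2238) = (90943 + 232210) + (16 - 1*6)*√(-71 + 2238) = 323153 + (16 - 6)*√2167 = 323153 + 10*√2167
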